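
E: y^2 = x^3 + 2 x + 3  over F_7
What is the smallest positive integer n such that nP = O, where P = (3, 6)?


Compute successive multiples of P until we hit O:
  1P = (3, 6)
  2P = (3, 1)
  3P = O

ord(P) = 3


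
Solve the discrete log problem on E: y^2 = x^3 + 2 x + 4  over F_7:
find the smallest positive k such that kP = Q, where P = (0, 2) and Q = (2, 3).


Enumerate multiples of P until we hit Q = (2, 3):
  1P = (0, 2)
  2P = (2, 4)
  3P = (6, 6)
  4P = (3, 3)
  5P = (1, 0)
  6P = (3, 4)
  7P = (6, 1)
  8P = (2, 3)
Match found at i = 8.

k = 8


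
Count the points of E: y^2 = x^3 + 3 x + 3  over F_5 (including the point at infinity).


For each x in F_5, count y with y^2 = x^3 + 3 x + 3 mod 5:
  x = 3: RHS = 4, y in [2, 3]  -> 2 point(s)
  x = 4: RHS = 4, y in [2, 3]  -> 2 point(s)
Affine points: 4. Add the point at infinity: total = 5.

#E(F_5) = 5


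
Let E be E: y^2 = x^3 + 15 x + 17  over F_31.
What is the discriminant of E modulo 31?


4 a^3 + 27 b^2 = 4*15^3 + 27*17^2 = 13500 + 7803 = 21303
Delta = -16 * (21303) = -340848
Delta mod 31 = 28

Delta = 28 (mod 31)


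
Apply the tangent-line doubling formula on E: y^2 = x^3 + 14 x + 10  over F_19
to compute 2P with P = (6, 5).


Doubling: s = (3 x1^2 + a) / (2 y1)
s = (3*6^2 + 14) / (2*5) mod 19 = 16
x3 = s^2 - 2 x1 mod 19 = 16^2 - 2*6 = 16
y3 = s (x1 - x3) - y1 mod 19 = 16 * (6 - 16) - 5 = 6

2P = (16, 6)


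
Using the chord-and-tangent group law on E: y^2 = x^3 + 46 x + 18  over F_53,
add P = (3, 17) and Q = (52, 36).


P != Q, so use the chord formula.
s = (y2 - y1) / (x2 - x1) = (19) / (49) mod 53 = 35
x3 = s^2 - x1 - x2 mod 53 = 35^2 - 3 - 52 = 4
y3 = s (x1 - x3) - y1 mod 53 = 35 * (3 - 4) - 17 = 1

P + Q = (4, 1)


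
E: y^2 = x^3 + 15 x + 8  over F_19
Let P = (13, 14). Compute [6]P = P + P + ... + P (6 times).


k = 6 = 110_2 (binary, LSB first: 011)
Double-and-add from P = (13, 14):
  bit 0 = 0: acc unchanged = O
  bit 1 = 1: acc = O + (13, 5) = (13, 5)
  bit 2 = 1: acc = (13, 5) + (13, 14) = O

6P = O


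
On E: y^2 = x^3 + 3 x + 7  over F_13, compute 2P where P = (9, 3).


Doubling: s = (3 x1^2 + a) / (2 y1)
s = (3*9^2 + 3) / (2*3) mod 13 = 2
x3 = s^2 - 2 x1 mod 13 = 2^2 - 2*9 = 12
y3 = s (x1 - x3) - y1 mod 13 = 2 * (9 - 12) - 3 = 4

2P = (12, 4)


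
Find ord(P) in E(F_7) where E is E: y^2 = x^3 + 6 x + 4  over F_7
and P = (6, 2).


Compute successive multiples of P until we hit O:
  1P = (6, 2)
  2P = (4, 6)
  3P = (1, 2)
  4P = (0, 5)
  5P = (3, 0)
  6P = (0, 2)
  7P = (1, 5)
  8P = (4, 1)
  ... (continuing to 10P)
  10P = O

ord(P) = 10


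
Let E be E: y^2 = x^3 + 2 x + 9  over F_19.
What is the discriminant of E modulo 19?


4 a^3 + 27 b^2 = 4*2^3 + 27*9^2 = 32 + 2187 = 2219
Delta = -16 * (2219) = -35504
Delta mod 19 = 7

Delta = 7 (mod 19)


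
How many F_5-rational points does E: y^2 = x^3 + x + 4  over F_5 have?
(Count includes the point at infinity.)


For each x in F_5, count y with y^2 = x^3 + 1 x + 4 mod 5:
  x = 0: RHS = 4, y in [2, 3]  -> 2 point(s)
  x = 1: RHS = 1, y in [1, 4]  -> 2 point(s)
  x = 2: RHS = 4, y in [2, 3]  -> 2 point(s)
  x = 3: RHS = 4, y in [2, 3]  -> 2 point(s)
Affine points: 8. Add the point at infinity: total = 9.

#E(F_5) = 9


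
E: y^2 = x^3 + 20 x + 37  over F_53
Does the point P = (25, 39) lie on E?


Check whether y^2 = x^3 + 20 x + 37 (mod 53) for (x, y) = (25, 39).
LHS: y^2 = 39^2 mod 53 = 37
RHS: x^3 + 20 x + 37 = 25^3 + 20*25 + 37 mod 53 = 50
LHS != RHS

No, not on the curve


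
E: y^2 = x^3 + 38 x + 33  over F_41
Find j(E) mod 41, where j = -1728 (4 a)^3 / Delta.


Delta = -16(4 a^3 + 27 b^2) mod 41 = 33
-1728 * (4 a)^3 = -1728 * (4*38)^3 mod 41 = 36
j = 36 * 33^(-1) mod 41 = 16

j = 16 (mod 41)


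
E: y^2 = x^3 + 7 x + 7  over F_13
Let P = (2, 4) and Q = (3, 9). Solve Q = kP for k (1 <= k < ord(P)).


Enumerate multiples of P until we hit Q = (3, 9):
  1P = (2, 4)
  2P = (12, 8)
  3P = (8, 4)
  4P = (3, 9)
Match found at i = 4.

k = 4


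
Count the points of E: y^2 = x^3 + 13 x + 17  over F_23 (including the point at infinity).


For each x in F_23, count y with y^2 = x^3 + 13 x + 17 mod 23:
  x = 1: RHS = 8, y in [10, 13]  -> 2 point(s)
  x = 4: RHS = 18, y in [8, 15]  -> 2 point(s)
  x = 5: RHS = 0, y in [0]  -> 1 point(s)
  x = 6: RHS = 12, y in [9, 14]  -> 2 point(s)
  x = 8: RHS = 12, y in [9, 14]  -> 2 point(s)
  x = 9: RHS = 12, y in [9, 14]  -> 2 point(s)
  x = 19: RHS = 16, y in [4, 19]  -> 2 point(s)
  x = 21: RHS = 6, y in [11, 12]  -> 2 point(s)
  x = 22: RHS = 3, y in [7, 16]  -> 2 point(s)
Affine points: 17. Add the point at infinity: total = 18.

#E(F_23) = 18


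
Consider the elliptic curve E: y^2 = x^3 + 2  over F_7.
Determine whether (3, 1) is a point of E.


Check whether y^2 = x^3 + 0 x + 2 (mod 7) for (x, y) = (3, 1).
LHS: y^2 = 1^2 mod 7 = 1
RHS: x^3 + 0 x + 2 = 3^3 + 0*3 + 2 mod 7 = 1
LHS = RHS

Yes, on the curve


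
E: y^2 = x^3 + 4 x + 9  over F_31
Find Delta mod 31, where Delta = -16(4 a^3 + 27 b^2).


4 a^3 + 27 b^2 = 4*4^3 + 27*9^2 = 256 + 2187 = 2443
Delta = -16 * (2443) = -39088
Delta mod 31 = 3

Delta = 3 (mod 31)


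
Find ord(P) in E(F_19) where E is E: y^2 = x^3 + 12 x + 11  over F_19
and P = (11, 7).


Compute successive multiples of P until we hit O:
  1P = (11, 7)
  2P = (17, 6)
  3P = (0, 7)
  4P = (8, 12)
  5P = (7, 18)
  6P = (5, 5)
  7P = (1, 9)
  8P = (4, 3)
  ... (continuing to 27P)
  27P = O

ord(P) = 27


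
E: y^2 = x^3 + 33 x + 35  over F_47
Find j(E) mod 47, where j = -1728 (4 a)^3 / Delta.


Delta = -16(4 a^3 + 27 b^2) mod 47 = 44
-1728 * (4 a)^3 = -1728 * (4*33)^3 mod 47 = 18
j = 18 * 44^(-1) mod 47 = 41

j = 41 (mod 47)


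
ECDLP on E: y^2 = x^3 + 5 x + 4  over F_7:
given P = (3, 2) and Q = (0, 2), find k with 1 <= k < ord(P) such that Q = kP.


Enumerate multiples of P until we hit Q = (0, 2):
  1P = (3, 2)
  2P = (2, 6)
  3P = (4, 2)
  4P = (0, 5)
  5P = (5, 0)
  6P = (0, 2)
Match found at i = 6.

k = 6


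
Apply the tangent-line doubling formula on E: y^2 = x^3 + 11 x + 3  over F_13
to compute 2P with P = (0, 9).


Doubling: s = (3 x1^2 + a) / (2 y1)
s = (3*0^2 + 11) / (2*9) mod 13 = 10
x3 = s^2 - 2 x1 mod 13 = 10^2 - 2*0 = 9
y3 = s (x1 - x3) - y1 mod 13 = 10 * (0 - 9) - 9 = 5

2P = (9, 5)


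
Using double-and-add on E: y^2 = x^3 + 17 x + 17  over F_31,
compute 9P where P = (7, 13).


k = 9 = 1001_2 (binary, LSB first: 1001)
Double-and-add from P = (7, 13):
  bit 0 = 1: acc = O + (7, 13) = (7, 13)
  bit 1 = 0: acc unchanged = (7, 13)
  bit 2 = 0: acc unchanged = (7, 13)
  bit 3 = 1: acc = (7, 13) + (10, 28) = (8, 13)

9P = (8, 13)


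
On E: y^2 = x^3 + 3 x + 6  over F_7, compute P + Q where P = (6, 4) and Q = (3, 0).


P != Q, so use the chord formula.
s = (y2 - y1) / (x2 - x1) = (3) / (4) mod 7 = 6
x3 = s^2 - x1 - x2 mod 7 = 6^2 - 6 - 3 = 6
y3 = s (x1 - x3) - y1 mod 7 = 6 * (6 - 6) - 4 = 3

P + Q = (6, 3)


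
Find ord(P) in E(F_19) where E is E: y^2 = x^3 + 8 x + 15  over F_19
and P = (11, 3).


Compute successive multiples of P until we hit O:
  1P = (11, 3)
  2P = (4, 15)
  3P = (5, 3)
  4P = (3, 16)
  5P = (2, 18)
  6P = (13, 13)
  7P = (1, 9)
  8P = (18, 5)
  ... (continuing to 17P)
  17P = O

ord(P) = 17


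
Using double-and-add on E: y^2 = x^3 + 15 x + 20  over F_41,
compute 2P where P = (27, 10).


k = 2 = 10_2 (binary, LSB first: 01)
Double-and-add from P = (27, 10):
  bit 0 = 0: acc unchanged = O
  bit 1 = 1: acc = O + (30, 0) = (30, 0)

2P = (30, 0)


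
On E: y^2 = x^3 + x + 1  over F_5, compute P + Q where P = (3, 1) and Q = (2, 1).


P != Q, so use the chord formula.
s = (y2 - y1) / (x2 - x1) = (0) / (4) mod 5 = 0
x3 = s^2 - x1 - x2 mod 5 = 0^2 - 3 - 2 = 0
y3 = s (x1 - x3) - y1 mod 5 = 0 * (3 - 0) - 1 = 4

P + Q = (0, 4)


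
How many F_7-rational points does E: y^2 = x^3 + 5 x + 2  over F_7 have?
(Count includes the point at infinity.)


For each x in F_7, count y with y^2 = x^3 + 5 x + 2 mod 7:
  x = 0: RHS = 2, y in [3, 4]  -> 2 point(s)
  x = 1: RHS = 1, y in [1, 6]  -> 2 point(s)
  x = 3: RHS = 2, y in [3, 4]  -> 2 point(s)
  x = 4: RHS = 2, y in [3, 4]  -> 2 point(s)
Affine points: 8. Add the point at infinity: total = 9.

#E(F_7) = 9


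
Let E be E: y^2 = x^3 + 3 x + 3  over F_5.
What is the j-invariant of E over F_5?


Delta = -16(4 a^3 + 27 b^2) mod 5 = 4
-1728 * (4 a)^3 = -1728 * (4*3)^3 mod 5 = 1
j = 1 * 4^(-1) mod 5 = 4

j = 4 (mod 5)


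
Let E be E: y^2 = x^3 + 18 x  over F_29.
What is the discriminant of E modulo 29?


4 a^3 + 27 b^2 = 4*18^3 + 27*0^2 = 23328 + 0 = 23328
Delta = -16 * (23328) = -373248
Delta mod 29 = 11

Delta = 11 (mod 29)


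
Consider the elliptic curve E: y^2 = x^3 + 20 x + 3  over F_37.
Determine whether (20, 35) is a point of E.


Check whether y^2 = x^3 + 20 x + 3 (mod 37) for (x, y) = (20, 35).
LHS: y^2 = 35^2 mod 37 = 4
RHS: x^3 + 20 x + 3 = 20^3 + 20*20 + 3 mod 37 = 4
LHS = RHS

Yes, on the curve


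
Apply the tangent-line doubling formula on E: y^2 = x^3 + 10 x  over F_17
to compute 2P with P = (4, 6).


Doubling: s = (3 x1^2 + a) / (2 y1)
s = (3*4^2 + 10) / (2*6) mod 17 = 2
x3 = s^2 - 2 x1 mod 17 = 2^2 - 2*4 = 13
y3 = s (x1 - x3) - y1 mod 17 = 2 * (4 - 13) - 6 = 10

2P = (13, 10)


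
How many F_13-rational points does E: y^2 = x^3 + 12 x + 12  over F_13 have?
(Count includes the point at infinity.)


For each x in F_13, count y with y^2 = x^3 + 12 x + 12 mod 13:
  x = 0: RHS = 12, y in [5, 8]  -> 2 point(s)
  x = 1: RHS = 12, y in [5, 8]  -> 2 point(s)
  x = 3: RHS = 10, y in [6, 7]  -> 2 point(s)
  x = 6: RHS = 1, y in [1, 12]  -> 2 point(s)
  x = 7: RHS = 10, y in [6, 7]  -> 2 point(s)
  x = 8: RHS = 9, y in [3, 10]  -> 2 point(s)
  x = 9: RHS = 4, y in [2, 11]  -> 2 point(s)
  x = 10: RHS = 1, y in [1, 12]  -> 2 point(s)
  x = 12: RHS = 12, y in [5, 8]  -> 2 point(s)
Affine points: 18. Add the point at infinity: total = 19.

#E(F_13) = 19


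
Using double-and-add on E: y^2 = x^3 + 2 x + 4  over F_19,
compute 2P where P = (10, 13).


k = 2 = 10_2 (binary, LSB first: 01)
Double-and-add from P = (10, 13):
  bit 0 = 0: acc unchanged = O
  bit 1 = 1: acc = O + (8, 0) = (8, 0)

2P = (8, 0)


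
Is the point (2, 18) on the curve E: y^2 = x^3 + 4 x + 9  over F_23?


Check whether y^2 = x^3 + 4 x + 9 (mod 23) for (x, y) = (2, 18).
LHS: y^2 = 18^2 mod 23 = 2
RHS: x^3 + 4 x + 9 = 2^3 + 4*2 + 9 mod 23 = 2
LHS = RHS

Yes, on the curve


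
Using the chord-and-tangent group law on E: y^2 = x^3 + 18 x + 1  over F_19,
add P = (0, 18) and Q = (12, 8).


P != Q, so use the chord formula.
s = (y2 - y1) / (x2 - x1) = (9) / (12) mod 19 = 15
x3 = s^2 - x1 - x2 mod 19 = 15^2 - 0 - 12 = 4
y3 = s (x1 - x3) - y1 mod 19 = 15 * (0 - 4) - 18 = 17

P + Q = (4, 17)


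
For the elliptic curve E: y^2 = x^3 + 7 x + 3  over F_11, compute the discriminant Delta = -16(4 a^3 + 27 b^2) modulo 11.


4 a^3 + 27 b^2 = 4*7^3 + 27*3^2 = 1372 + 243 = 1615
Delta = -16 * (1615) = -25840
Delta mod 11 = 10

Delta = 10 (mod 11)


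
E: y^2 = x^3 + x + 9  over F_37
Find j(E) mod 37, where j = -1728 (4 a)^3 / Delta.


Delta = -16(4 a^3 + 27 b^2) mod 37 = 20
-1728 * (4 a)^3 = -1728 * (4*1)^3 mod 37 = 1
j = 1 * 20^(-1) mod 37 = 13

j = 13 (mod 37)


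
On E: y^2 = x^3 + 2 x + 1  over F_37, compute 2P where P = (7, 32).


Doubling: s = (3 x1^2 + a) / (2 y1)
s = (3*7^2 + 2) / (2*32) mod 37 = 11
x3 = s^2 - 2 x1 mod 37 = 11^2 - 2*7 = 33
y3 = s (x1 - x3) - y1 mod 37 = 11 * (7 - 33) - 32 = 15

2P = (33, 15)


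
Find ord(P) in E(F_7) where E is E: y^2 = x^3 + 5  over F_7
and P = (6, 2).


Compute successive multiples of P until we hit O:
  1P = (6, 2)
  2P = (3, 2)
  3P = (5, 5)
  4P = (5, 2)
  5P = (3, 5)
  6P = (6, 5)
  7P = O

ord(P) = 7


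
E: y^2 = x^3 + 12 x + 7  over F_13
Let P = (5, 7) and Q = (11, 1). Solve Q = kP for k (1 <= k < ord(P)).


Enumerate multiples of P until we hit Q = (11, 1):
  1P = (5, 7)
  2P = (6, 10)
  3P = (11, 1)
Match found at i = 3.

k = 3


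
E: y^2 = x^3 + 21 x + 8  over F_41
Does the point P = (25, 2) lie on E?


Check whether y^2 = x^3 + 21 x + 8 (mod 41) for (x, y) = (25, 2).
LHS: y^2 = 2^2 mod 41 = 4
RHS: x^3 + 21 x + 8 = 25^3 + 21*25 + 8 mod 41 = 4
LHS = RHS

Yes, on the curve


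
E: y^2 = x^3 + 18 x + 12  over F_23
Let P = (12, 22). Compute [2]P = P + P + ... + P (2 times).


k = 2 = 10_2 (binary, LSB first: 01)
Double-and-add from P = (12, 22):
  bit 0 = 0: acc unchanged = O
  bit 1 = 1: acc = O + (1, 10) = (1, 10)

2P = (1, 10)


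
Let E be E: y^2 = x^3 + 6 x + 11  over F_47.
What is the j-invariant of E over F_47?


Delta = -16(4 a^3 + 27 b^2) mod 47 = 33
-1728 * (4 a)^3 = -1728 * (4*6)^3 mod 47 = 19
j = 19 * 33^(-1) mod 47 = 2

j = 2 (mod 47)


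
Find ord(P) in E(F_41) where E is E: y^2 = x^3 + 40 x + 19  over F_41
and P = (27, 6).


Compute successive multiples of P until we hit O:
  1P = (27, 6)
  2P = (38, 6)
  3P = (17, 35)
  4P = (5, 4)
  5P = (29, 5)
  6P = (16, 9)
  7P = (14, 24)
  8P = (32, 23)
  ... (continuing to 19P)
  19P = O

ord(P) = 19


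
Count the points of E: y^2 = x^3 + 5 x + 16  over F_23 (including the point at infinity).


For each x in F_23, count y with y^2 = x^3 + 5 x + 16 mod 23:
  x = 0: RHS = 16, y in [4, 19]  -> 2 point(s)
  x = 3: RHS = 12, y in [9, 14]  -> 2 point(s)
  x = 4: RHS = 8, y in [10, 13]  -> 2 point(s)
  x = 6: RHS = 9, y in [3, 20]  -> 2 point(s)
  x = 7: RHS = 3, y in [7, 16]  -> 2 point(s)
  x = 8: RHS = 16, y in [4, 19]  -> 2 point(s)
  x = 9: RHS = 8, y in [10, 13]  -> 2 point(s)
  x = 10: RHS = 8, y in [10, 13]  -> 2 point(s)
  x = 13: RHS = 1, y in [1, 22]  -> 2 point(s)
  x = 14: RHS = 1, y in [1, 22]  -> 2 point(s)
  x = 15: RHS = 16, y in [4, 19]  -> 2 point(s)
  x = 16: RHS = 6, y in [11, 12]  -> 2 point(s)
  x = 17: RHS = 0, y in [0]  -> 1 point(s)
  x = 18: RHS = 4, y in [2, 21]  -> 2 point(s)
  x = 19: RHS = 1, y in [1, 22]  -> 2 point(s)
Affine points: 29. Add the point at infinity: total = 30.

#E(F_23) = 30


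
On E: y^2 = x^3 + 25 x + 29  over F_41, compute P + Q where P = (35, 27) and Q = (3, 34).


P != Q, so use the chord formula.
s = (y2 - y1) / (x2 - x1) = (7) / (9) mod 41 = 19
x3 = s^2 - x1 - x2 mod 41 = 19^2 - 35 - 3 = 36
y3 = s (x1 - x3) - y1 mod 41 = 19 * (35 - 36) - 27 = 36

P + Q = (36, 36)


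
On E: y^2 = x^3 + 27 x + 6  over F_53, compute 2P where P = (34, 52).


Doubling: s = (3 x1^2 + a) / (2 y1)
s = (3*34^2 + 27) / (2*52) mod 53 = 28
x3 = s^2 - 2 x1 mod 53 = 28^2 - 2*34 = 27
y3 = s (x1 - x3) - y1 mod 53 = 28 * (34 - 27) - 52 = 38

2P = (27, 38)


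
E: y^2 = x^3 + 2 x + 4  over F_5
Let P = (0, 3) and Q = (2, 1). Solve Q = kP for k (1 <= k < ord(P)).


Enumerate multiples of P until we hit Q = (2, 1):
  1P = (0, 3)
  2P = (4, 4)
  3P = (2, 4)
  4P = (2, 1)
Match found at i = 4.

k = 4


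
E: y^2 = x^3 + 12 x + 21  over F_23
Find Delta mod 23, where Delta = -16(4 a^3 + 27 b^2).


4 a^3 + 27 b^2 = 4*12^3 + 27*21^2 = 6912 + 11907 = 18819
Delta = -16 * (18819) = -301104
Delta mod 23 = 12

Delta = 12 (mod 23)


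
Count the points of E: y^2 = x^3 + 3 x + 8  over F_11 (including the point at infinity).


For each x in F_11, count y with y^2 = x^3 + 3 x + 8 mod 11:
  x = 1: RHS = 1, y in [1, 10]  -> 2 point(s)
  x = 2: RHS = 0, y in [0]  -> 1 point(s)
  x = 3: RHS = 0, y in [0]  -> 1 point(s)
  x = 5: RHS = 5, y in [4, 7]  -> 2 point(s)
  x = 6: RHS = 0, y in [0]  -> 1 point(s)
  x = 7: RHS = 9, y in [3, 8]  -> 2 point(s)
  x = 8: RHS = 5, y in [4, 7]  -> 2 point(s)
  x = 9: RHS = 5, y in [4, 7]  -> 2 point(s)
  x = 10: RHS = 4, y in [2, 9]  -> 2 point(s)
Affine points: 15. Add the point at infinity: total = 16.

#E(F_11) = 16


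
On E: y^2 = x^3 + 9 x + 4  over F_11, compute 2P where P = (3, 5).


Doubling: s = (3 x1^2 + a) / (2 y1)
s = (3*3^2 + 9) / (2*5) mod 11 = 8
x3 = s^2 - 2 x1 mod 11 = 8^2 - 2*3 = 3
y3 = s (x1 - x3) - y1 mod 11 = 8 * (3 - 3) - 5 = 6

2P = (3, 6)


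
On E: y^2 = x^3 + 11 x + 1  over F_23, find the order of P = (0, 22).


Compute successive multiples of P until we hit O:
  1P = (0, 22)
  2P = (13, 15)
  3P = (19, 13)
  4P = (22, 9)
  5P = (9, 22)
  6P = (14, 1)
  7P = (17, 15)
  8P = (8, 7)
  ... (continuing to 25P)
  25P = O

ord(P) = 25


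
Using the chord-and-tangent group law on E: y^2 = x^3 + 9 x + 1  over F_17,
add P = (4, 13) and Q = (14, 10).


P != Q, so use the chord formula.
s = (y2 - y1) / (x2 - x1) = (14) / (10) mod 17 = 15
x3 = s^2 - x1 - x2 mod 17 = 15^2 - 4 - 14 = 3
y3 = s (x1 - x3) - y1 mod 17 = 15 * (4 - 3) - 13 = 2

P + Q = (3, 2)


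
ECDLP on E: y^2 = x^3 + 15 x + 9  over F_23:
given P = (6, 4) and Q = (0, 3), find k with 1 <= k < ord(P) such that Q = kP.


Enumerate multiples of P until we hit Q = (0, 3):
  1P = (6, 4)
  2P = (12, 13)
  3P = (13, 20)
  4P = (5, 18)
  5P = (1, 18)
  6P = (22, 4)
  7P = (18, 19)
  8P = (2, 1)
  9P = (17, 5)
  10P = (4, 15)
  11P = (3, 14)
  12P = (20, 12)
  13P = (10, 20)
  14P = (0, 20)
  15P = (19, 0)
  16P = (0, 3)
Match found at i = 16.

k = 16


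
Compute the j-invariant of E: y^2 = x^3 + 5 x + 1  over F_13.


Delta = -16(4 a^3 + 27 b^2) mod 13 = 5
-1728 * (4 a)^3 = -1728 * (4*5)^3 mod 13 = 5
j = 5 * 5^(-1) mod 13 = 1

j = 1 (mod 13)


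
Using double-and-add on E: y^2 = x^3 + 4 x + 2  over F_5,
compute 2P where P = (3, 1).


k = 2 = 10_2 (binary, LSB first: 01)
Double-and-add from P = (3, 1):
  bit 0 = 0: acc unchanged = O
  bit 1 = 1: acc = O + (3, 4) = (3, 4)

2P = (3, 4)


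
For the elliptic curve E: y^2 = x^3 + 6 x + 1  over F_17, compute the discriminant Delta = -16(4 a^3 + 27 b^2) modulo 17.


4 a^3 + 27 b^2 = 4*6^3 + 27*1^2 = 864 + 27 = 891
Delta = -16 * (891) = -14256
Delta mod 17 = 7

Delta = 7 (mod 17)


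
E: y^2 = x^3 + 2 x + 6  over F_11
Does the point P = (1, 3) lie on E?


Check whether y^2 = x^3 + 2 x + 6 (mod 11) for (x, y) = (1, 3).
LHS: y^2 = 3^2 mod 11 = 9
RHS: x^3 + 2 x + 6 = 1^3 + 2*1 + 6 mod 11 = 9
LHS = RHS

Yes, on the curve


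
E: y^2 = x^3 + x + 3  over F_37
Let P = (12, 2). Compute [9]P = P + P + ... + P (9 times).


k = 9 = 1001_2 (binary, LSB first: 1001)
Double-and-add from P = (12, 2):
  bit 0 = 1: acc = O + (12, 2) = (12, 2)
  bit 1 = 0: acc unchanged = (12, 2)
  bit 2 = 0: acc unchanged = (12, 2)
  bit 3 = 1: acc = (12, 2) + (32, 13) = (18, 28)

9P = (18, 28)


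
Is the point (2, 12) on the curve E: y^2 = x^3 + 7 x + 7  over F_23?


Check whether y^2 = x^3 + 7 x + 7 (mod 23) for (x, y) = (2, 12).
LHS: y^2 = 12^2 mod 23 = 6
RHS: x^3 + 7 x + 7 = 2^3 + 7*2 + 7 mod 23 = 6
LHS = RHS

Yes, on the curve


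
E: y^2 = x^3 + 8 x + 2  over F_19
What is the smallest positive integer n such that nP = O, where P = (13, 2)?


Compute successive multiples of P until we hit O:
  1P = (13, 2)
  2P = (17, 15)
  3P = (15, 1)
  4P = (15, 18)
  5P = (17, 4)
  6P = (13, 17)
  7P = O

ord(P) = 7


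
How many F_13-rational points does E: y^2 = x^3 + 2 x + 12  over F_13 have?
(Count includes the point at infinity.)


For each x in F_13, count y with y^2 = x^3 + 2 x + 12 mod 13:
  x = 0: RHS = 12, y in [5, 8]  -> 2 point(s)
  x = 5: RHS = 4, y in [2, 11]  -> 2 point(s)
  x = 11: RHS = 0, y in [0]  -> 1 point(s)
  x = 12: RHS = 9, y in [3, 10]  -> 2 point(s)
Affine points: 7. Add the point at infinity: total = 8.

#E(F_13) = 8


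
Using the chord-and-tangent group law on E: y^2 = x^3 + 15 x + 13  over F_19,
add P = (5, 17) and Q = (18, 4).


P != Q, so use the chord formula.
s = (y2 - y1) / (x2 - x1) = (6) / (13) mod 19 = 18
x3 = s^2 - x1 - x2 mod 19 = 18^2 - 5 - 18 = 16
y3 = s (x1 - x3) - y1 mod 19 = 18 * (5 - 16) - 17 = 13

P + Q = (16, 13)


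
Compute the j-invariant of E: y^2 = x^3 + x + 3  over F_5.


Delta = -16(4 a^3 + 27 b^2) mod 5 = 3
-1728 * (4 a)^3 = -1728 * (4*1)^3 mod 5 = 3
j = 3 * 3^(-1) mod 5 = 1

j = 1 (mod 5)


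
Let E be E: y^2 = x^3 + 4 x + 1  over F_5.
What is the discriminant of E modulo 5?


4 a^3 + 27 b^2 = 4*4^3 + 27*1^2 = 256 + 27 = 283
Delta = -16 * (283) = -4528
Delta mod 5 = 2

Delta = 2 (mod 5)


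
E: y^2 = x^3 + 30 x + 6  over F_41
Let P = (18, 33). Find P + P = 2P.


Doubling: s = (3 x1^2 + a) / (2 y1)
s = (3*18^2 + 30) / (2*33) mod 41 = 4
x3 = s^2 - 2 x1 mod 41 = 4^2 - 2*18 = 21
y3 = s (x1 - x3) - y1 mod 41 = 4 * (18 - 21) - 33 = 37

2P = (21, 37)


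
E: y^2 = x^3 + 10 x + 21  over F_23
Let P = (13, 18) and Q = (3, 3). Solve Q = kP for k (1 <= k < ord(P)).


Enumerate multiples of P until we hit Q = (3, 3):
  1P = (13, 18)
  2P = (15, 21)
  3P = (3, 20)
  4P = (19, 20)
  5P = (9, 14)
  6P = (2, 16)
  7P = (1, 3)
  8P = (12, 12)
  9P = (11, 17)
  10P = (5, 9)
  11P = (21, 19)
  12P = (21, 4)
  13P = (5, 14)
  14P = (11, 6)
  15P = (12, 11)
  16P = (1, 20)
  17P = (2, 7)
  18P = (9, 9)
  19P = (19, 3)
  20P = (3, 3)
Match found at i = 20.

k = 20


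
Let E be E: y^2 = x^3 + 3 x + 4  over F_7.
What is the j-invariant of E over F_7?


Delta = -16(4 a^3 + 27 b^2) mod 7 = 5
-1728 * (4 a)^3 = -1728 * (4*3)^3 mod 7 = 6
j = 6 * 5^(-1) mod 7 = 4

j = 4 (mod 7)


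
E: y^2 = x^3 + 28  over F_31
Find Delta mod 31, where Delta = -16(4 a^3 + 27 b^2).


4 a^3 + 27 b^2 = 4*0^3 + 27*28^2 = 0 + 21168 = 21168
Delta = -16 * (21168) = -338688
Delta mod 31 = 18

Delta = 18 (mod 31)


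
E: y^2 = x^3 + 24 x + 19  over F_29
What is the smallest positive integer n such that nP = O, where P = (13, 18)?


Compute successive multiples of P until we hit O:
  1P = (13, 18)
  2P = (23, 23)
  3P = (15, 10)
  4P = (17, 27)
  5P = (24, 8)
  6P = (12, 18)
  7P = (4, 11)
  8P = (28, 9)
  ... (continuing to 29P)
  29P = O

ord(P) = 29


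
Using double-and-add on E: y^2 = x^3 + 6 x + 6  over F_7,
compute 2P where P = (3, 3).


k = 2 = 10_2 (binary, LSB first: 01)
Double-and-add from P = (3, 3):
  bit 0 = 0: acc unchanged = O
  bit 1 = 1: acc = O + (5, 0) = (5, 0)

2P = (5, 0)


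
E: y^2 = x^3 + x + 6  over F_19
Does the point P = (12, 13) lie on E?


Check whether y^2 = x^3 + 1 x + 6 (mod 19) for (x, y) = (12, 13).
LHS: y^2 = 13^2 mod 19 = 17
RHS: x^3 + 1 x + 6 = 12^3 + 1*12 + 6 mod 19 = 17
LHS = RHS

Yes, on the curve


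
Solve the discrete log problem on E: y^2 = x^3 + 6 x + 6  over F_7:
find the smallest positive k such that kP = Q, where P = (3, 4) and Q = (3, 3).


Enumerate multiples of P until we hit Q = (3, 3):
  1P = (3, 4)
  2P = (5, 0)
  3P = (3, 3)
Match found at i = 3.

k = 3


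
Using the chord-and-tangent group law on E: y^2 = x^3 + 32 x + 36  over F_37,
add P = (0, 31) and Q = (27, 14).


P != Q, so use the chord formula.
s = (y2 - y1) / (x2 - x1) = (20) / (27) mod 37 = 35
x3 = s^2 - x1 - x2 mod 37 = 35^2 - 0 - 27 = 14
y3 = s (x1 - x3) - y1 mod 37 = 35 * (0 - 14) - 31 = 34

P + Q = (14, 34)


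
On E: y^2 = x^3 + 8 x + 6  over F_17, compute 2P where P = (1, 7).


Doubling: s = (3 x1^2 + a) / (2 y1)
s = (3*1^2 + 8) / (2*7) mod 17 = 2
x3 = s^2 - 2 x1 mod 17 = 2^2 - 2*1 = 2
y3 = s (x1 - x3) - y1 mod 17 = 2 * (1 - 2) - 7 = 8

2P = (2, 8)


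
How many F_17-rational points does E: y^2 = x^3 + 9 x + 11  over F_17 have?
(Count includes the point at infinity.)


For each x in F_17, count y with y^2 = x^3 + 9 x + 11 mod 17:
  x = 1: RHS = 4, y in [2, 15]  -> 2 point(s)
  x = 4: RHS = 9, y in [3, 14]  -> 2 point(s)
  x = 6: RHS = 9, y in [3, 14]  -> 2 point(s)
  x = 7: RHS = 9, y in [3, 14]  -> 2 point(s)
  x = 8: RHS = 0, y in [0]  -> 1 point(s)
  x = 10: RHS = 13, y in [8, 9]  -> 2 point(s)
  x = 11: RHS = 13, y in [8, 9]  -> 2 point(s)
  x = 13: RHS = 13, y in [8, 9]  -> 2 point(s)
  x = 14: RHS = 8, y in [5, 12]  -> 2 point(s)
  x = 15: RHS = 2, y in [6, 11]  -> 2 point(s)
  x = 16: RHS = 1, y in [1, 16]  -> 2 point(s)
Affine points: 21. Add the point at infinity: total = 22.

#E(F_17) = 22


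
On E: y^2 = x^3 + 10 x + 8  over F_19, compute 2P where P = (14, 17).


k = 2 = 10_2 (binary, LSB first: 01)
Double-and-add from P = (14, 17):
  bit 0 = 0: acc unchanged = O
  bit 1 = 1: acc = O + (2, 13) = (2, 13)

2P = (2, 13)


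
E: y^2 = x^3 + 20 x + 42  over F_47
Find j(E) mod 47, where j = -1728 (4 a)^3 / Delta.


Delta = -16(4 a^3 + 27 b^2) mod 47 = 28
-1728 * (4 a)^3 = -1728 * (4*20)^3 mod 47 = 37
j = 37 * 28^(-1) mod 47 = 3

j = 3 (mod 47)


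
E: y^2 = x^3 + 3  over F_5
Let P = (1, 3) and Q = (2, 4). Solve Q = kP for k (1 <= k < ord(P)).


Enumerate multiples of P until we hit Q = (2, 4):
  1P = (1, 3)
  2P = (2, 4)
Match found at i = 2.

k = 2


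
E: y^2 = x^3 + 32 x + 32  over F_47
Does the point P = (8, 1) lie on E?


Check whether y^2 = x^3 + 32 x + 32 (mod 47) for (x, y) = (8, 1).
LHS: y^2 = 1^2 mod 47 = 1
RHS: x^3 + 32 x + 32 = 8^3 + 32*8 + 32 mod 47 = 1
LHS = RHS

Yes, on the curve


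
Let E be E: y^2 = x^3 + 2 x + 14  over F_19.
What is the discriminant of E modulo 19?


4 a^3 + 27 b^2 = 4*2^3 + 27*14^2 = 32 + 5292 = 5324
Delta = -16 * (5324) = -85184
Delta mod 19 = 12

Delta = 12 (mod 19)


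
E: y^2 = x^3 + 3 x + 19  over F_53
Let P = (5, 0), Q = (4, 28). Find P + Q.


P != Q, so use the chord formula.
s = (y2 - y1) / (x2 - x1) = (28) / (52) mod 53 = 25
x3 = s^2 - x1 - x2 mod 53 = 25^2 - 5 - 4 = 33
y3 = s (x1 - x3) - y1 mod 53 = 25 * (5 - 33) - 0 = 42

P + Q = (33, 42)


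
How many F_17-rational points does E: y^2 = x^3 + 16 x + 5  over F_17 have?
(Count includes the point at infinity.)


For each x in F_17, count y with y^2 = x^3 + 16 x + 5 mod 17:
  x = 7: RHS = 1, y in [1, 16]  -> 2 point(s)
  x = 8: RHS = 16, y in [4, 13]  -> 2 point(s)
  x = 10: RHS = 9, y in [3, 14]  -> 2 point(s)
  x = 11: RHS = 16, y in [4, 13]  -> 2 point(s)
  x = 12: RHS = 4, y in [2, 15]  -> 2 point(s)
  x = 13: RHS = 13, y in [8, 9]  -> 2 point(s)
  x = 14: RHS = 15, y in [7, 10]  -> 2 point(s)
  x = 15: RHS = 16, y in [4, 13]  -> 2 point(s)
Affine points: 16. Add the point at infinity: total = 17.

#E(F_17) = 17


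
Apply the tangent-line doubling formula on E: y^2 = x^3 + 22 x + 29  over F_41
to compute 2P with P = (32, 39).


Doubling: s = (3 x1^2 + a) / (2 y1)
s = (3*32^2 + 22) / (2*39) mod 41 = 26
x3 = s^2 - 2 x1 mod 41 = 26^2 - 2*32 = 38
y3 = s (x1 - x3) - y1 mod 41 = 26 * (32 - 38) - 39 = 10

2P = (38, 10)


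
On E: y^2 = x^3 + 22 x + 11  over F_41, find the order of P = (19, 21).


Compute successive multiples of P until we hit O:
  1P = (19, 21)
  2P = (7, 37)
  3P = (35, 14)
  4P = (37, 33)
  5P = (31, 12)
  6P = (30, 18)
  7P = (8, 17)
  8P = (6, 21)
  ... (continuing to 20P)
  20P = O

ord(P) = 20


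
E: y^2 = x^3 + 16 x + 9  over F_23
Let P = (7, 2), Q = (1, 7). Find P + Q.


P != Q, so use the chord formula.
s = (y2 - y1) / (x2 - x1) = (5) / (17) mod 23 = 3
x3 = s^2 - x1 - x2 mod 23 = 3^2 - 7 - 1 = 1
y3 = s (x1 - x3) - y1 mod 23 = 3 * (7 - 1) - 2 = 16

P + Q = (1, 16)


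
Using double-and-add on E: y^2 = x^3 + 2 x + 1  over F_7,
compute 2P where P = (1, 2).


k = 2 = 10_2 (binary, LSB first: 01)
Double-and-add from P = (1, 2):
  bit 0 = 0: acc unchanged = O
  bit 1 = 1: acc = O + (0, 1) = (0, 1)

2P = (0, 1)


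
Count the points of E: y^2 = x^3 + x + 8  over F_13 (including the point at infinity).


For each x in F_13, count y with y^2 = x^3 + 1 x + 8 mod 13:
  x = 1: RHS = 10, y in [6, 7]  -> 2 point(s)
  x = 3: RHS = 12, y in [5, 8]  -> 2 point(s)
  x = 6: RHS = 9, y in [3, 10]  -> 2 point(s)
  x = 10: RHS = 4, y in [2, 11]  -> 2 point(s)
Affine points: 8. Add the point at infinity: total = 9.

#E(F_13) = 9


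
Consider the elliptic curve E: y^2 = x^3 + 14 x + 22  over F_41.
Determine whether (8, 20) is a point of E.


Check whether y^2 = x^3 + 14 x + 22 (mod 41) for (x, y) = (8, 20).
LHS: y^2 = 20^2 mod 41 = 31
RHS: x^3 + 14 x + 22 = 8^3 + 14*8 + 22 mod 41 = 31
LHS = RHS

Yes, on the curve


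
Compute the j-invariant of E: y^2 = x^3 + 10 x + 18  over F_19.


Delta = -16(4 a^3 + 27 b^2) mod 19 = 16
-1728 * (4 a)^3 = -1728 * (4*10)^3 mod 19 = 8
j = 8 * 16^(-1) mod 19 = 10

j = 10 (mod 19)


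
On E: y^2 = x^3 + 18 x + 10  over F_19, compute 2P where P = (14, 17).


Doubling: s = (3 x1^2 + a) / (2 y1)
s = (3*14^2 + 18) / (2*17) mod 19 = 10
x3 = s^2 - 2 x1 mod 19 = 10^2 - 2*14 = 15
y3 = s (x1 - x3) - y1 mod 19 = 10 * (14 - 15) - 17 = 11

2P = (15, 11)


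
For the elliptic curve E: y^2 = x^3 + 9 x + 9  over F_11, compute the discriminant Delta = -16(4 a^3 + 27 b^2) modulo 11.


4 a^3 + 27 b^2 = 4*9^3 + 27*9^2 = 2916 + 2187 = 5103
Delta = -16 * (5103) = -81648
Delta mod 11 = 5

Delta = 5 (mod 11)


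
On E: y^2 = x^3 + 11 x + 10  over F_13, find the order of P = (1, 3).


Compute successive multiples of P until we hit O:
  1P = (1, 3)
  2P = (2, 12)
  3P = (0, 6)
  4P = (8, 5)
  5P = (7, 12)
  6P = (4, 12)
  7P = (4, 1)
  8P = (7, 1)
  ... (continuing to 13P)
  13P = O

ord(P) = 13


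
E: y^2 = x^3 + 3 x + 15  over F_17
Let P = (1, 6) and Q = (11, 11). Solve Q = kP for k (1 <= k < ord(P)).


Enumerate multiples of P until we hit Q = (11, 11):
  1P = (1, 6)
  2P = (11, 6)
  3P = (5, 11)
  4P = (3, 0)
  5P = (5, 6)
  6P = (11, 11)
Match found at i = 6.

k = 6


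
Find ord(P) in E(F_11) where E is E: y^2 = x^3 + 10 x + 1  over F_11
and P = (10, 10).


Compute successive multiples of P until we hit O:
  1P = (10, 10)
  2P = (3, 5)
  3P = (3, 6)
  4P = (10, 1)
  5P = O

ord(P) = 5


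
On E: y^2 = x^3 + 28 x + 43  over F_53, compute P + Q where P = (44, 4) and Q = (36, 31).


P != Q, so use the chord formula.
s = (y2 - y1) / (x2 - x1) = (27) / (45) mod 53 = 43
x3 = s^2 - x1 - x2 mod 53 = 43^2 - 44 - 36 = 20
y3 = s (x1 - x3) - y1 mod 53 = 43 * (44 - 20) - 4 = 21

P + Q = (20, 21)


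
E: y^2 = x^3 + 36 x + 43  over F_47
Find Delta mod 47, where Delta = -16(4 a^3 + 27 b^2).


4 a^3 + 27 b^2 = 4*36^3 + 27*43^2 = 186624 + 49923 = 236547
Delta = -16 * (236547) = -3784752
Delta mod 47 = 17

Delta = 17 (mod 47)


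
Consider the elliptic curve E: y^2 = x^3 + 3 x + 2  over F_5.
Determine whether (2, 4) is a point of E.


Check whether y^2 = x^3 + 3 x + 2 (mod 5) for (x, y) = (2, 4).
LHS: y^2 = 4^2 mod 5 = 1
RHS: x^3 + 3 x + 2 = 2^3 + 3*2 + 2 mod 5 = 1
LHS = RHS

Yes, on the curve


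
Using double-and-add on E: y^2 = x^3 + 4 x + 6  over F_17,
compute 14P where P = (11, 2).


k = 14 = 1110_2 (binary, LSB first: 0111)
Double-and-add from P = (11, 2):
  bit 0 = 0: acc unchanged = O
  bit 1 = 1: acc = O + (14, 16) = (14, 16)
  bit 2 = 1: acc = (14, 16) + (4, 16) = (16, 1)
  bit 3 = 1: acc = (16, 1) + (5, 10) = (11, 15)

14P = (11, 15)


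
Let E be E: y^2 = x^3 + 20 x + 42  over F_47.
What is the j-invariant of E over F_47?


Delta = -16(4 a^3 + 27 b^2) mod 47 = 28
-1728 * (4 a)^3 = -1728 * (4*20)^3 mod 47 = 37
j = 37 * 28^(-1) mod 47 = 3

j = 3 (mod 47)


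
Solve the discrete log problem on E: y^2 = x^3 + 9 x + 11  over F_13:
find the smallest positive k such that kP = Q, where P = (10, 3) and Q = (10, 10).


Enumerate multiples of P until we hit Q = (10, 10):
  1P = (10, 3)
  2P = (3, 0)
  3P = (10, 10)
Match found at i = 3.

k = 3


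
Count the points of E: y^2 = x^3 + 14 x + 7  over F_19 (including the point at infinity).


For each x in F_19, count y with y^2 = x^3 + 14 x + 7 mod 19:
  x = 0: RHS = 7, y in [8, 11]  -> 2 point(s)
  x = 2: RHS = 5, y in [9, 10]  -> 2 point(s)
  x = 3: RHS = 0, y in [0]  -> 1 point(s)
  x = 7: RHS = 11, y in [7, 12]  -> 2 point(s)
  x = 8: RHS = 4, y in [2, 17]  -> 2 point(s)
  x = 9: RHS = 7, y in [8, 11]  -> 2 point(s)
  x = 10: RHS = 7, y in [8, 11]  -> 2 point(s)
  x = 13: RHS = 11, y in [7, 12]  -> 2 point(s)
  x = 15: RHS = 1, y in [1, 18]  -> 2 point(s)
  x = 17: RHS = 9, y in [3, 16]  -> 2 point(s)
  x = 18: RHS = 11, y in [7, 12]  -> 2 point(s)
Affine points: 21. Add the point at infinity: total = 22.

#E(F_19) = 22


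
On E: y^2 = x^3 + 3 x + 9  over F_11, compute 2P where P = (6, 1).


Doubling: s = (3 x1^2 + a) / (2 y1)
s = (3*6^2 + 3) / (2*1) mod 11 = 6
x3 = s^2 - 2 x1 mod 11 = 6^2 - 2*6 = 2
y3 = s (x1 - x3) - y1 mod 11 = 6 * (6 - 2) - 1 = 1

2P = (2, 1)


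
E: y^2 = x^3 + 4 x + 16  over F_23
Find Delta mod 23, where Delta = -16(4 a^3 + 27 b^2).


4 a^3 + 27 b^2 = 4*4^3 + 27*16^2 = 256 + 6912 = 7168
Delta = -16 * (7168) = -114688
Delta mod 23 = 13

Delta = 13 (mod 23)


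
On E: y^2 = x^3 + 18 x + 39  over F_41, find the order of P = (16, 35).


Compute successive multiples of P until we hit O:
  1P = (16, 35)
  2P = (25, 1)
  3P = (33, 11)
  4P = (34, 29)
  5P = (23, 22)
  6P = (18, 39)
  7P = (11, 16)
  8P = (35, 24)
  ... (continuing to 47P)
  47P = O

ord(P) = 47


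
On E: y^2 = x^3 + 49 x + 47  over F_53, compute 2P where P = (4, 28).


Doubling: s = (3 x1^2 + a) / (2 y1)
s = (3*4^2 + 49) / (2*28) mod 53 = 50
x3 = s^2 - 2 x1 mod 53 = 50^2 - 2*4 = 1
y3 = s (x1 - x3) - y1 mod 53 = 50 * (4 - 1) - 28 = 16

2P = (1, 16)


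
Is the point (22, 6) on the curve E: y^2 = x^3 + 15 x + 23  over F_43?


Check whether y^2 = x^3 + 15 x + 23 (mod 43) for (x, y) = (22, 6).
LHS: y^2 = 6^2 mod 43 = 36
RHS: x^3 + 15 x + 23 = 22^3 + 15*22 + 23 mod 43 = 36
LHS = RHS

Yes, on the curve


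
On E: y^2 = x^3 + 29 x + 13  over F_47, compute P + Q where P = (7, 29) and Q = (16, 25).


P != Q, so use the chord formula.
s = (y2 - y1) / (x2 - x1) = (43) / (9) mod 47 = 10
x3 = s^2 - x1 - x2 mod 47 = 10^2 - 7 - 16 = 30
y3 = s (x1 - x3) - y1 mod 47 = 10 * (7 - 30) - 29 = 23

P + Q = (30, 23)


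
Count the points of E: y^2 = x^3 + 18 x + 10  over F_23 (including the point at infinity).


For each x in F_23, count y with y^2 = x^3 + 18 x + 10 mod 23:
  x = 1: RHS = 6, y in [11, 12]  -> 2 point(s)
  x = 2: RHS = 8, y in [10, 13]  -> 2 point(s)
  x = 4: RHS = 8, y in [10, 13]  -> 2 point(s)
  x = 5: RHS = 18, y in [8, 15]  -> 2 point(s)
  x = 6: RHS = 12, y in [9, 14]  -> 2 point(s)
  x = 9: RHS = 4, y in [2, 21]  -> 2 point(s)
  x = 13: RHS = 3, y in [7, 16]  -> 2 point(s)
  x = 14: RHS = 16, y in [4, 19]  -> 2 point(s)
  x = 16: RHS = 1, y in [1, 22]  -> 2 point(s)
  x = 17: RHS = 8, y in [10, 13]  -> 2 point(s)
  x = 18: RHS = 2, y in [5, 18]  -> 2 point(s)
  x = 19: RHS = 12, y in [9, 14]  -> 2 point(s)
  x = 21: RHS = 12, y in [9, 14]  -> 2 point(s)
Affine points: 26. Add the point at infinity: total = 27.

#E(F_23) = 27


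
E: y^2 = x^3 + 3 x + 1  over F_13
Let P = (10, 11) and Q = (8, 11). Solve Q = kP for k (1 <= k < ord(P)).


Enumerate multiples of P until we hit Q = (8, 11):
  1P = (10, 11)
  2P = (7, 12)
  3P = (12, 7)
  4P = (8, 11)
Match found at i = 4.

k = 4


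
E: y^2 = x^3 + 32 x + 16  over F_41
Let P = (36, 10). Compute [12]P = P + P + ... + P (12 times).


k = 12 = 1100_2 (binary, LSB first: 0011)
Double-and-add from P = (36, 10):
  bit 0 = 0: acc unchanged = O
  bit 1 = 0: acc unchanged = O
  bit 2 = 1: acc = O + (7, 38) = (7, 38)
  bit 3 = 1: acc = (7, 38) + (23, 2) = (34, 33)

12P = (34, 33)


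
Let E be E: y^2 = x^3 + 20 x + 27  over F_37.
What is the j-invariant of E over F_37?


Delta = -16(4 a^3 + 27 b^2) mod 37 = 22
-1728 * (4 a)^3 = -1728 * (4*20)^3 mod 37 = 8
j = 8 * 22^(-1) mod 37 = 34

j = 34 (mod 37)


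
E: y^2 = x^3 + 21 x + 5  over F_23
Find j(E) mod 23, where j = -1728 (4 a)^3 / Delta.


Delta = -16(4 a^3 + 27 b^2) mod 23 = 16
-1728 * (4 a)^3 = -1728 * (4*21)^3 mod 23 = 18
j = 18 * 16^(-1) mod 23 = 4

j = 4 (mod 23)


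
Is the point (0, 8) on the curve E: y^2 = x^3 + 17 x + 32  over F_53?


Check whether y^2 = x^3 + 17 x + 32 (mod 53) for (x, y) = (0, 8).
LHS: y^2 = 8^2 mod 53 = 11
RHS: x^3 + 17 x + 32 = 0^3 + 17*0 + 32 mod 53 = 32
LHS != RHS

No, not on the curve


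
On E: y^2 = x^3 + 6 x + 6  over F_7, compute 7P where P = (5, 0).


k = 7 = 111_2 (binary, LSB first: 111)
Double-and-add from P = (5, 0):
  bit 0 = 1: acc = O + (5, 0) = (5, 0)
  bit 1 = 1: acc = (5, 0) + O = (5, 0)
  bit 2 = 1: acc = (5, 0) + O = (5, 0)

7P = (5, 0)


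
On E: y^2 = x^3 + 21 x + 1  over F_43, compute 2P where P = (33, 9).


Doubling: s = (3 x1^2 + a) / (2 y1)
s = (3*33^2 + 21) / (2*9) mod 43 = 25
x3 = s^2 - 2 x1 mod 43 = 25^2 - 2*33 = 0
y3 = s (x1 - x3) - y1 mod 43 = 25 * (33 - 0) - 9 = 42

2P = (0, 42)


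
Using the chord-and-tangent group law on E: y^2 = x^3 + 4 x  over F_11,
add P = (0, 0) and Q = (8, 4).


P != Q, so use the chord formula.
s = (y2 - y1) / (x2 - x1) = (4) / (8) mod 11 = 6
x3 = s^2 - x1 - x2 mod 11 = 6^2 - 0 - 8 = 6
y3 = s (x1 - x3) - y1 mod 11 = 6 * (0 - 6) - 0 = 8

P + Q = (6, 8)


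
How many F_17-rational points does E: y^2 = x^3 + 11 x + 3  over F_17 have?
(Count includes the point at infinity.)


For each x in F_17, count y with y^2 = x^3 + 11 x + 3 mod 17:
  x = 1: RHS = 15, y in [7, 10]  -> 2 point(s)
  x = 2: RHS = 16, y in [4, 13]  -> 2 point(s)
  x = 4: RHS = 9, y in [3, 14]  -> 2 point(s)
  x = 5: RHS = 13, y in [8, 9]  -> 2 point(s)
  x = 6: RHS = 13, y in [8, 9]  -> 2 point(s)
  x = 7: RHS = 15, y in [7, 10]  -> 2 point(s)
  x = 8: RHS = 8, y in [5, 12]  -> 2 point(s)
  x = 9: RHS = 15, y in [7, 10]  -> 2 point(s)
  x = 10: RHS = 8, y in [5, 12]  -> 2 point(s)
  x = 16: RHS = 8, y in [5, 12]  -> 2 point(s)
Affine points: 20. Add the point at infinity: total = 21.

#E(F_17) = 21


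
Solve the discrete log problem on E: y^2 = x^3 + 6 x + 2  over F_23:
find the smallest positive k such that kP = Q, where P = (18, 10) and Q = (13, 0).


Enumerate multiples of P until we hit Q = (13, 0):
  1P = (18, 10)
  2P = (3, 22)
  3P = (10, 2)
  4P = (19, 12)
  5P = (13, 0)
Match found at i = 5.

k = 5


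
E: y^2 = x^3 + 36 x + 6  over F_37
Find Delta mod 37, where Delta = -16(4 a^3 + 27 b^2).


4 a^3 + 27 b^2 = 4*36^3 + 27*6^2 = 186624 + 972 = 187596
Delta = -16 * (187596) = -3001536
Delta mod 37 = 15

Delta = 15 (mod 37)


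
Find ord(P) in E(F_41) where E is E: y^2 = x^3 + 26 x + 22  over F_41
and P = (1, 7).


Compute successive multiples of P until we hit O:
  1P = (1, 7)
  2P = (23, 6)
  3P = (22, 7)
  4P = (18, 34)
  5P = (38, 9)
  6P = (33, 9)
  7P = (3, 39)
  8P = (6, 36)
  ... (continuing to 21P)
  21P = O

ord(P) = 21


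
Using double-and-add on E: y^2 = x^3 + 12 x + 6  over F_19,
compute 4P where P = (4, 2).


k = 4 = 100_2 (binary, LSB first: 001)
Double-and-add from P = (4, 2):
  bit 0 = 0: acc unchanged = O
  bit 1 = 0: acc unchanged = O
  bit 2 = 1: acc = O + (8, 5) = (8, 5)

4P = (8, 5)


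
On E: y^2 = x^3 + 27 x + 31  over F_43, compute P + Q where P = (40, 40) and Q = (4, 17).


P != Q, so use the chord formula.
s = (y2 - y1) / (x2 - x1) = (20) / (7) mod 43 = 9
x3 = s^2 - x1 - x2 mod 43 = 9^2 - 40 - 4 = 37
y3 = s (x1 - x3) - y1 mod 43 = 9 * (40 - 37) - 40 = 30

P + Q = (37, 30)


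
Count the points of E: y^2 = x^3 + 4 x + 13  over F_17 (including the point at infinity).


For each x in F_17, count y with y^2 = x^3 + 4 x + 13 mod 17:
  x = 0: RHS = 13, y in [8, 9]  -> 2 point(s)
  x = 1: RHS = 1, y in [1, 16]  -> 2 point(s)
  x = 3: RHS = 1, y in [1, 16]  -> 2 point(s)
  x = 4: RHS = 8, y in [5, 12]  -> 2 point(s)
  x = 6: RHS = 15, y in [7, 10]  -> 2 point(s)
  x = 8: RHS = 13, y in [8, 9]  -> 2 point(s)
  x = 9: RHS = 13, y in [8, 9]  -> 2 point(s)
  x = 10: RHS = 16, y in [4, 13]  -> 2 point(s)
  x = 12: RHS = 4, y in [2, 15]  -> 2 point(s)
  x = 13: RHS = 1, y in [1, 16]  -> 2 point(s)
  x = 14: RHS = 8, y in [5, 12]  -> 2 point(s)
  x = 16: RHS = 8, y in [5, 12]  -> 2 point(s)
Affine points: 24. Add the point at infinity: total = 25.

#E(F_17) = 25


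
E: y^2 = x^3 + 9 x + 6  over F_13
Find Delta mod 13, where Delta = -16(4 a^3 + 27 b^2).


4 a^3 + 27 b^2 = 4*9^3 + 27*6^2 = 2916 + 972 = 3888
Delta = -16 * (3888) = -62208
Delta mod 13 = 10

Delta = 10 (mod 13)


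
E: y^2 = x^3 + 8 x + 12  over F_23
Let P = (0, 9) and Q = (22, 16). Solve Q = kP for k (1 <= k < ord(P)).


Enumerate multiples of P until we hit Q = (22, 16):
  1P = (0, 9)
  2P = (9, 10)
  3P = (16, 2)
  4P = (8, 6)
  5P = (4, 4)
  6P = (22, 7)
  7P = (5, 4)
  8P = (19, 10)
  9P = (17, 1)
  10P = (18, 13)
  11P = (13, 6)
  12P = (14, 19)
  13P = (2, 6)
  14P = (6, 0)
  15P = (2, 17)
  16P = (14, 4)
  17P = (13, 17)
  18P = (18, 10)
  19P = (17, 22)
  20P = (19, 13)
  21P = (5, 19)
  22P = (22, 16)
Match found at i = 22.

k = 22
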